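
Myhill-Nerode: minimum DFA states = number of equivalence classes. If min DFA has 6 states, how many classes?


Myhill-Nerode theorem:
Number of equivalence classes = number of states in minimal DFA
Minimal DFA states = 6
Therefore equivalence classes = 6

6


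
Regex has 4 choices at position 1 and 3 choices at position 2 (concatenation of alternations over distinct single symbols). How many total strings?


First group: 4 alternatives
Second group: 3 alternatives
Concatenation: each choice from group 1 pairs with each from group 2
Total = 4 x 3 = 12

12


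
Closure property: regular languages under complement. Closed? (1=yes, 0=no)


Regular languages are closed under:
- Union (DFA product construction)
- Intersection (DFA product construction)
- Complement (swap accept/reject states)
- Concatenation (NFA construction)
- Kleene star (NFA construction)
complement is in this list
Therefore: closed

1


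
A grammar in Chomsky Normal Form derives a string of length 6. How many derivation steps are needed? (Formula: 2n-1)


Chomsky Normal Form derivation:
String length n = 6
Each step either:
  - Splits a nonterminal into two (n-1 such steps)
  - Converts a nonterminal to terminal (n such steps)
Total = (n-1) + n = 2n - 1
= 2(6) - 1
= 12 - 1
= 11

11


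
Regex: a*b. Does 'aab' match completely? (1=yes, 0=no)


Pattern: a*b
String: 'aab'
Pattern requires: zero or more 'a's followed by exactly one 'b'
Found 2 leading 'a's
Remaining: 'b'
Remaining is exactly 'b' -> match
Result: 1

1


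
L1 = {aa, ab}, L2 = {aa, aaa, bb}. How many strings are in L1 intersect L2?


L1 = {aa, ab}
L2 = {aa, aaa, bb}
Checking each string in L1 against L2:
  'aa': in L2? Yes
  'ab': in L2? No
Intersection = {aa}
|L1 ∩ L2| = 1

1


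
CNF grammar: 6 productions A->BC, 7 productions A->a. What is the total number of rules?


CNF allows two rule forms:
  A -> BC (binary): 6 rules
  A -> a (terminal): 7 rules
Total = 6 + 7 = 13

13


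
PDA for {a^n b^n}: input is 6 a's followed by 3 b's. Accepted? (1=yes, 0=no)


Language requires equal numbers of a's and b's
PDA pushes for each 'a', pops for each 'b'
Number of a's = 6
Number of b's = 3
6 != 3 -> Reject

0


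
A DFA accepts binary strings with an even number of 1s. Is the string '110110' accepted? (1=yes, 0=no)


DFA has 2 states: q_even (start, accept=yes) and q_odd
Processing string '110110' character by character:
  Position 0: read '1', 1-count=1 -> q_odd
  Position 1: read '1', 1-count=2 -> q_even
  Position 2: read '0', 1-count=2 -> q_even (no change)
  Position 3: read '1', 1-count=3 -> q_odd
  Position 4: read '1', 1-count=4 -> q_even
  Position 5: read '0', 1-count=4 -> q_even (no change)
Final state: q_even, total 1s = 4 (even); the DFA requires an even count -> accept

1


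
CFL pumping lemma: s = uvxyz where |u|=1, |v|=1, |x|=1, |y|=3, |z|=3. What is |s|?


|s| = |u| + |v| + |x| + |y| + |z|
= 1 + 1 + 1 + 3 + 3
= 2 + 1 + 6
= 3 + 6
= 9

9


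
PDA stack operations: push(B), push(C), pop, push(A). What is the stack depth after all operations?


Tracing stack operations:
  push(B) -> stack = [B], depth=1
  push(C) -> stack = [B,C], depth=2
  pop -> removed C, stack = [B], depth=1
  push(A) -> stack = [B,A], depth=2
Final depth = 2

2


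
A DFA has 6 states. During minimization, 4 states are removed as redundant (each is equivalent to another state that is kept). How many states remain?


Original DFA: 6 states
Redundant states removed: 4
Minimized states = original - removed
= 6 - 4
= 2

2


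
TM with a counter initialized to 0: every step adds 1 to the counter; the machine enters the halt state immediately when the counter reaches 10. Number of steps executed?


Counter starts at 0. Counting sequence:
  Step 1: counter = 1
  Step 2: counter = 2
  Step 3: counter = 3
  Step 4: counter = 4
  Step 5: counter = 5
  Step 6: counter = 6
  ...
  Step 10: counter = 10
Counter reached 10 -> halt
Total steps = 10

10


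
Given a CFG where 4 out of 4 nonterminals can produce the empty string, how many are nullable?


Nonterminals: {S, A, B, C}
A nonterminal is nullable if it can derive epsilon
Counting nullable nonterminals: 4
Total nullable = 4

4


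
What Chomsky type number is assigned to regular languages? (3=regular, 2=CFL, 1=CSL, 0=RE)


Chomsky hierarchy levels:
  Type 3: Regular (DFA/NFA/regex)
  Type 2: Context-free (PDA)
  Type 1: Context-sensitive
  Type 0: Recursively enumerable (TM)
'regular' corresponds to Type 3

3


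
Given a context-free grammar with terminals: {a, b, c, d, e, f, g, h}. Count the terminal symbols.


Terminal symbols: a, b, c, d, e, f, g, h
Counting each: a (#1), b (#2), c (#3), d (#4), e (#5), f (#6), g (#7), h (#8)
Total = 8

8


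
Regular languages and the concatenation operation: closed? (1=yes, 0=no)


Regular languages are closed under all standard operations:
- Union: Yes (product construction)
- Intersection: Yes (product construction)
- Complement: Yes (swap accept/reject)
- Concatenation: Yes (NFA construction)
Operation: concatenation -> Closed

1


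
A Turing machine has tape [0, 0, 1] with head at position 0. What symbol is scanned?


Tape: [0, 0, 1]
Positions: 0 1 2
Values:    0 0 1
Head at position 0
tape[0] = 0

0


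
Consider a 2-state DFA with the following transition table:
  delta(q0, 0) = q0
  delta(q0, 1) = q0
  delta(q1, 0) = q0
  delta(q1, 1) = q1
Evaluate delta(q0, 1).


Looking up transition function:
delta(q0, 1) in the table
Row: q0, Column: 1
Result: q0

q0


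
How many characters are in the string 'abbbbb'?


String: 'abbbbb'
Counting characters:
  'a' appears 1 time(s)
  'b' appears 5 time(s)
Total length = 1 + 5 = 6

6


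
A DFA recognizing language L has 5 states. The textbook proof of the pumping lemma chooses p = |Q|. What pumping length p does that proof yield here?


Pumping lemma for regular languages (standard proof):
Take p = |Q|, the number of DFA states.
Any string of length >= |Q| passes through |Q|+1 states while reading its first |Q| symbols,
so by pigeonhole some state repeats, giving the loop that can be pumped.
Here |Q| = 5
Therefore the proof uses p = 5

5


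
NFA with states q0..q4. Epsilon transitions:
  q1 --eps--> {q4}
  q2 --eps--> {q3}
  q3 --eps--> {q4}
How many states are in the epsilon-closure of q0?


Starting from q0
Initialize closure = {q0}
q0 has no outgoing epsilon transitions -> nothing to add
Final closure: {q0}
Size = 1

1


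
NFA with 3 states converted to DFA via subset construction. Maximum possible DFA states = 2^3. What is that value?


NFA has 3 states
Subset construction: each DFA state = subset of NFA states
Maximum subsets = 2^3
2^3 = 8

8


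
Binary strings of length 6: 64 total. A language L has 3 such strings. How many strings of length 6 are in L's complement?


Alphabet: {0,1}
String length: 6
Total strings of length 6 = 2^6 = 64
Strings in L = 3
Complement = total - |L|
= 64 - 3
= 61

61


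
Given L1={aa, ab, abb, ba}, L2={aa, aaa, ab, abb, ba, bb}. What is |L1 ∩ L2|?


L1 = {aa, ab, abb, ba}
L2 = {aa, aaa, ab, abb, ba, bb}
Checking each string in L1 against L2:
  'aa': in L2? Yes
  'ab': in L2? Yes
  'abb': in L2? Yes
  'ba': in L2? Yes
Intersection = {aa, ab, abb, ba}
|L1 ∩ L2| = 4

4


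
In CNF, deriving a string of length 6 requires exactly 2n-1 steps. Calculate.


Chomsky Normal Form derivation:
String length n = 6
Each step either:
  - Splits a nonterminal into two (n-1 such steps)
  - Converts a nonterminal to terminal (n such steps)
Total = (n-1) + n = 2n - 1
= 2(6) - 1
= 12 - 1
= 11

11


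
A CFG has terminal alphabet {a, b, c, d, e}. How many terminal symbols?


Terminal symbols: a, b, c, d, e
Counting each: a (#1), b (#2), c (#3), d (#4), e (#5)
Total = 5

5


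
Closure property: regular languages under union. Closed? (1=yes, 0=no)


Regular languages are closed under:
- Union (DFA product construction)
- Intersection (DFA product construction)
- Complement (swap accept/reject states)
- Concatenation (NFA construction)
- Kleene star (NFA construction)
union is in this list
Therefore: closed

1


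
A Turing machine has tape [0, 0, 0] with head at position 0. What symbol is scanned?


Tape: [0, 0, 0]
Positions: 0 1 2
Values:    0 0 0
Head at position 0
tape[0] = 0

0


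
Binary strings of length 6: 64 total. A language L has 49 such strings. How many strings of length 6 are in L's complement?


Alphabet: {0,1}
String length: 6
Total strings of length 6 = 2^6 = 64
Strings in L = 49
Complement = total - |L|
= 64 - 49
= 15

15


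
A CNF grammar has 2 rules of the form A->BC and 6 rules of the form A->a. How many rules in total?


CNF allows two rule forms:
  A -> BC (binary): 2 rules
  A -> a (terminal): 6 rules
Total = 2 + 6 = 8

8


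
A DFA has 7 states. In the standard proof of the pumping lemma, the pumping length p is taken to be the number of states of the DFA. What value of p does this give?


Pumping lemma for regular languages (standard proof):
Take p = |Q|, the number of DFA states.
Any string of length >= |Q| passes through |Q|+1 states while reading its first |Q| symbols,
so by pigeonhole some state repeats, giving the loop that can be pumped.
Here |Q| = 7
Therefore the proof uses p = 7

7


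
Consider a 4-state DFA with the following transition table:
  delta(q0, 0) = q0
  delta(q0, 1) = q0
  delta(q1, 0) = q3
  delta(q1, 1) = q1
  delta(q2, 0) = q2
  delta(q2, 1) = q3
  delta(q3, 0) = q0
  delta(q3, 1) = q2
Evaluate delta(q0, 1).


Looking up transition function:
delta(q0, 1) in the table
Row: q0, Column: 1
Result: q0

q0


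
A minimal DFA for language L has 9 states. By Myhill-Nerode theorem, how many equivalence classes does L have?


Myhill-Nerode theorem:
Number of equivalence classes = number of states in minimal DFA
Minimal DFA states = 9
Therefore equivalence classes = 9

9


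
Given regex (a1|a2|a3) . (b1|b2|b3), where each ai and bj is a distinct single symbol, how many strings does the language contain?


First group: 3 alternatives
Second group: 3 alternatives
Concatenation: each choice from group 1 pairs with each from group 2
Total = 3 x 3 = 9

9


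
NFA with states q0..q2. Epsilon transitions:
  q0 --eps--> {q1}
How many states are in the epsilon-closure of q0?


Starting from q0
Initialize closure = {q0}
Follow epsilon from q0 -> add q1
Final closure: {q0, q1}
Size = 2

2


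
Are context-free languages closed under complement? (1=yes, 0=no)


CFL closure properties:
  Closed under: union, concatenation, Kleene star
  NOT closed under: intersection, complement
Operation 'complement' is in not-closed list -> No (not closed)

0


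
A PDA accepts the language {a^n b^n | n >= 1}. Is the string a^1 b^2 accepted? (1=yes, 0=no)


Language requires equal numbers of a's and b's
PDA pushes for each 'a', pops for each 'b'
Number of a's = 1
Number of b's = 2
1 != 2 -> Reject

0


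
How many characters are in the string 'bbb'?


String: 'bbb'
Counting characters:
  'b' appears 3 time(s)
Total length = 0 + 3 = 3

3


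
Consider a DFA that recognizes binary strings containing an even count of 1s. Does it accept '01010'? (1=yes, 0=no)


DFA has 2 states: q_even (start, accept=yes) and q_odd
Processing string '01010' character by character:
  Position 0: read '0', 1-count=0 -> q_even (no change)
  Position 1: read '1', 1-count=1 -> q_odd
  Position 2: read '0', 1-count=1 -> q_odd (no change)
  Position 3: read '1', 1-count=2 -> q_even
  Position 4: read '0', 1-count=2 -> q_even (no change)
Final state: q_even, total 1s = 2 (even); the DFA requires an even count -> accept

1


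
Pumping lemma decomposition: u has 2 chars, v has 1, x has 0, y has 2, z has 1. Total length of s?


|s| = |u| + |v| + |x| + |y| + |z|
= 2 + 1 + 0 + 2 + 1
= 3 + 0 + 3
= 3 + 3
= 6

6


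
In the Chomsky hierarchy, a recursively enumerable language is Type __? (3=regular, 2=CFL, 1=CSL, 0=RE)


Chomsky hierarchy levels:
  Type 3: Regular (DFA/NFA/regex)
  Type 2: Context-free (PDA)
  Type 1: Context-sensitive
  Type 0: Recursively enumerable (TM)
'recursively enumerable' corresponds to Type 0

0


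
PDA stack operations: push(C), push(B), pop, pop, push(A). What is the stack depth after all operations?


Tracing stack operations:
  push(C) -> stack = [C], depth=1
  push(B) -> stack = [C,B], depth=2
  pop -> removed B, stack = [C], depth=1
  pop -> removed C, stack = [], depth=0
  push(A) -> stack = [A], depth=1
Final depth = 1

1


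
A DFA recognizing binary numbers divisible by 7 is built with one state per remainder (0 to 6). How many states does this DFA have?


Divisibility by 7 is tracked via the remainder mod 7: 0, 1, ..., 6
The construction assigns one state to each remainder
Number of remainders = 7

7


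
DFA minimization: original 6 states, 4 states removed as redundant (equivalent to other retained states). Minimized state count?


Original DFA: 6 states
Redundant states removed: 4
Minimized states = original - removed
= 6 - 4
= 2

2


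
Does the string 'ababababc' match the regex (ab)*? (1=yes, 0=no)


Pattern: (ab)*
String: 'ababababc'
Pattern requires: zero or more repetitions of 'ab'
Length 9 is odd -> cannot be (ab)* -> no match
Result: 0

0


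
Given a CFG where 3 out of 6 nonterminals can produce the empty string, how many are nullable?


Nonterminals: {S, A, B, C, D, E}
A nonterminal is nullable if it can derive epsilon
Counting nullable nonterminals: 3
Total nullable = 3

3


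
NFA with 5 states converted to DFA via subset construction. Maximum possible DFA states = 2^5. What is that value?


NFA has 5 states
Subset construction: each DFA state = subset of NFA states
Maximum subsets = 2^5
2^5 = 32

32


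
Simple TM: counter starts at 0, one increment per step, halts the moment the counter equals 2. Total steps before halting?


Counter starts at 0. Counting sequence:
  Step 1: counter = 1
  Step 2: counter = 2
Counter reached 2 -> halt
Total steps = 2

2


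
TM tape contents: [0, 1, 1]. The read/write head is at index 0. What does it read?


Tape: [0, 1, 1]
Positions: 0 1 2
Values:    0 1 1
Head at position 0
tape[0] = 0

0


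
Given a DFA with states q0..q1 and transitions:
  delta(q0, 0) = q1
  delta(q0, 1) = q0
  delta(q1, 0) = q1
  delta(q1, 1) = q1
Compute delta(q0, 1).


Looking up transition function:
delta(q0, 1) in the table
Row: q0, Column: 1
Result: q0

q0


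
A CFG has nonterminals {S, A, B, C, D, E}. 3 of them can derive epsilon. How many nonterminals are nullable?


Nonterminals: {S, A, B, C, D, E}
A nonterminal is nullable if it can derive epsilon
Counting nullable nonterminals: 3
Total nullable = 3

3


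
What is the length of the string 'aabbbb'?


String: 'aabbbb'
Counting characters:
  'a' appears 2 time(s)
  'b' appears 4 time(s)
Total length = 2 + 4 = 6

6


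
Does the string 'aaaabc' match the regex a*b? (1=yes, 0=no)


Pattern: a*b
String: 'aaaabc'
Pattern requires: zero or more 'a's followed by exactly one 'b'
Found 4 leading 'a's
Remaining: 'bc'
Remaining is not 'b' -> no match
Result: 0

0


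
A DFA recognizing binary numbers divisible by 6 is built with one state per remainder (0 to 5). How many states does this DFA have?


Divisibility by 6 is tracked via the remainder mod 6: 0, 1, ..., 5
The construction assigns one state to each remainder
Number of remainders = 6

6


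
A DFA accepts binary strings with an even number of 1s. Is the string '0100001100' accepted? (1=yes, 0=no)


DFA has 2 states: q_even (start, accept=yes) and q_odd
Processing string '0100001100' character by character:
  Position 0: read '0', 1-count=0 -> q_even (no change)
  Position 1: read '1', 1-count=1 -> q_odd
  Position 2: read '0', 1-count=1 -> q_odd (no change)
  Position 3: read '0', 1-count=1 -> q_odd (no change)
  Position 4: read '0', 1-count=1 -> q_odd (no change)
  Position 5: read '0', 1-count=1 -> q_odd (no change)
  Position 6: read '1', 1-count=2 -> q_even
  Position 7: read '1', 1-count=3 -> q_odd
  Position 8: read '0', 1-count=3 -> q_odd (no change)
  Position 9: read '0', 1-count=3 -> q_odd (no change)
Final state: q_odd, total 1s = 3 (odd); the DFA requires an even count -> reject

0


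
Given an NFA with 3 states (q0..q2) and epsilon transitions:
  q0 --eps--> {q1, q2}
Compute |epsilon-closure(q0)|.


Starting from q0
Initialize closure = {q0}
Follow epsilon from q0 -> add q1
Follow epsilon from q0 -> add q2
Final closure: {q0, q1, q2}
Size = 3

3


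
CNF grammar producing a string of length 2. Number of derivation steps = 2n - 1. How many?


Chomsky Normal Form derivation:
String length n = 2
Each step either:
  - Splits a nonterminal into two (n-1 such steps)
  - Converts a nonterminal to terminal (n such steps)
Total = (n-1) + n = 2n - 1
= 2(2) - 1
= 4 - 1
= 3

3


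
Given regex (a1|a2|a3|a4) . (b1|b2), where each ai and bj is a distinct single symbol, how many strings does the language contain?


First group: 4 alternatives
Second group: 2 alternatives
Concatenation: each choice from group 1 pairs with each from group 2
Total = 4 x 2 = 8

8


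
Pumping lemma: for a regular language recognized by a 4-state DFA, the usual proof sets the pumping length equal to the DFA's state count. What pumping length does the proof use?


Pumping lemma for regular languages (standard proof):
Take p = |Q|, the number of DFA states.
Any string of length >= |Q| passes through |Q|+1 states while reading its first |Q| symbols,
so by pigeonhole some state repeats, giving the loop that can be pumped.
Here |Q| = 4
Therefore the proof uses p = 4

4


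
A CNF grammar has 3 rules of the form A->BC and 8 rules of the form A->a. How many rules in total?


CNF allows two rule forms:
  A -> BC (binary): 3 rules
  A -> a (terminal): 8 rules
Total = 3 + 8 = 11

11


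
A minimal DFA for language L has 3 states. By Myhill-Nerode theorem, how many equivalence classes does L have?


Myhill-Nerode theorem:
Number of equivalence classes = number of states in minimal DFA
Minimal DFA states = 3
Therefore equivalence classes = 3

3


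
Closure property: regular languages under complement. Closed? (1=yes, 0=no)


Regular languages are closed under:
- Union (DFA product construction)
- Intersection (DFA product construction)
- Complement (swap accept/reject states)
- Concatenation (NFA construction)
- Kleene star (NFA construction)
complement is in this list
Therefore: closed

1


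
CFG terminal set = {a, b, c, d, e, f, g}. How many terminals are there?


Terminal symbols: a, b, c, d, e, f, g
Counting each: a (#1), b (#2), c (#3), d (#4), e (#5), f (#6), g (#7)
Total = 7

7


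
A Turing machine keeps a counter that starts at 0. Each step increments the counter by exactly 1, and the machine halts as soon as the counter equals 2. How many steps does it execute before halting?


Counter starts at 0. Counting sequence:
  Step 1: counter = 1
  Step 2: counter = 2
Counter reached 2 -> halt
Total steps = 2

2


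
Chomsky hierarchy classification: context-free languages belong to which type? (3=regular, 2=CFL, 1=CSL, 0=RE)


Chomsky hierarchy levels:
  Type 3: Regular (DFA/NFA/regex)
  Type 2: Context-free (PDA)
  Type 1: Context-sensitive
  Type 0: Recursively enumerable (TM)
'context-free' corresponds to Type 2

2


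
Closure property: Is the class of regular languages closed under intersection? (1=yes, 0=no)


Regular languages are closed under all standard operations:
- Union: Yes (product construction)
- Intersection: Yes (product construction)
- Complement: Yes (swap accept/reject)
- Concatenation: Yes (NFA construction)
Operation: intersection -> Closed

1


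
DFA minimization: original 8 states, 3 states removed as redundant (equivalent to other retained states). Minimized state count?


Original DFA: 8 states
Redundant states removed: 3
Minimized states = original - removed
= 8 - 3
= 5

5


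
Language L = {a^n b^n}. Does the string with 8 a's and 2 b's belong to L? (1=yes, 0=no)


Language requires equal numbers of a's and b's
PDA pushes for each 'a', pops for each 'b'
Number of a's = 8
Number of b's = 2
8 != 2 -> Reject

0


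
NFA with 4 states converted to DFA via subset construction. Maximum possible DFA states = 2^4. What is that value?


NFA has 4 states
Subset construction: each DFA state = subset of NFA states
Maximum subsets = 2^4
2^4 = 16

16


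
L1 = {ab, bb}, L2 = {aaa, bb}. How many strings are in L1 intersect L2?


L1 = {ab, bb}
L2 = {aaa, bb}
Checking each string in L1 against L2:
  'ab': in L2? No
  'bb': in L2? Yes
Intersection = {bb}
|L1 ∩ L2| = 1

1


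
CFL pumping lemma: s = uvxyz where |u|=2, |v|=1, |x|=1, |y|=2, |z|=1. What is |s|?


|s| = |u| + |v| + |x| + |y| + |z|
= 2 + 1 + 1 + 2 + 1
= 3 + 1 + 3
= 4 + 3
= 7

7


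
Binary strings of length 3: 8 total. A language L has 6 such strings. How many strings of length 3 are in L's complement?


Alphabet: {0,1}
String length: 3
Total strings of length 3 = 2^3 = 8
Strings in L = 6
Complement = total - |L|
= 8 - 6
= 2

2


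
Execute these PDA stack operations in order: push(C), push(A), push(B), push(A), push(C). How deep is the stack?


Tracing stack operations:
  push(C) -> stack = [C], depth=1
  push(A) -> stack = [C,A], depth=2
  push(B) -> stack = [C,A,B], depth=3
  push(A) -> stack = [C,A,B,A], depth=4
  push(C) -> stack = [C,A,B,A,C], depth=5
Final depth = 5

5


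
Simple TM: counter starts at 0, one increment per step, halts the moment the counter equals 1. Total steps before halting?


Counter starts at 0. Counting sequence:
  Step 1: counter = 1
Counter reached 1 -> halt
Total steps = 1

1


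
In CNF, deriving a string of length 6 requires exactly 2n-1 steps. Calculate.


Chomsky Normal Form derivation:
String length n = 6
Each step either:
  - Splits a nonterminal into two (n-1 such steps)
  - Converts a nonterminal to terminal (n such steps)
Total = (n-1) + n = 2n - 1
= 2(6) - 1
= 12 - 1
= 11

11


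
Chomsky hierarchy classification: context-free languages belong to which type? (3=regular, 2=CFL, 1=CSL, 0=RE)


Chomsky hierarchy levels:
  Type 3: Regular (DFA/NFA/regex)
  Type 2: Context-free (PDA)
  Type 1: Context-sensitive
  Type 0: Recursively enumerable (TM)
'context-free' corresponds to Type 2

2


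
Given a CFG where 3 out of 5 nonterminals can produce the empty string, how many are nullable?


Nonterminals: {S, A, B, C, D}
A nonterminal is nullable if it can derive epsilon
Counting nullable nonterminals: 3
Total nullable = 3

3


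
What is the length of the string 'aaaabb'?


String: 'aaaabb'
Counting characters:
  'a' appears 4 time(s)
  'b' appears 2 time(s)
Total length = 4 + 2 = 6

6


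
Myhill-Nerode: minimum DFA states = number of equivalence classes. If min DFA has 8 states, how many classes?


Myhill-Nerode theorem:
Number of equivalence classes = number of states in minimal DFA
Minimal DFA states = 8
Therefore equivalence classes = 8

8


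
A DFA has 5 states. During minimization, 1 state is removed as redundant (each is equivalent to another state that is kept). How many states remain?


Original DFA: 5 states
Redundant states removed: 1
Minimized states = original - removed
= 5 - 1
= 4

4


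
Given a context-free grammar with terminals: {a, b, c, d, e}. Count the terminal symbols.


Terminal symbols: a, b, c, d, e
Counting each: a (#1), b (#2), c (#3), d (#4), e (#5)
Total = 5

5


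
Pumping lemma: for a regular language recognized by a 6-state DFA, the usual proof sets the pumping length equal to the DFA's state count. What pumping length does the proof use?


Pumping lemma for regular languages (standard proof):
Take p = |Q|, the number of DFA states.
Any string of length >= |Q| passes through |Q|+1 states while reading its first |Q| symbols,
so by pigeonhole some state repeats, giving the loop that can be pumped.
Here |Q| = 6
Therefore the proof uses p = 6

6


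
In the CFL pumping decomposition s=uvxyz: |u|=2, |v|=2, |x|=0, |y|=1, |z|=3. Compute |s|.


|s| = |u| + |v| + |x| + |y| + |z|
= 2 + 2 + 0 + 1 + 3
= 4 + 0 + 4
= 4 + 4
= 8

8


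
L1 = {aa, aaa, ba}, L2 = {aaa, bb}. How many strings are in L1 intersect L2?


L1 = {aa, aaa, ba}
L2 = {aaa, bb}
Checking each string in L1 against L2:
  'aa': in L2? No
  'aaa': in L2? Yes
  'ba': in L2? No
Intersection = {aaa}
|L1 ∩ L2| = 1

1


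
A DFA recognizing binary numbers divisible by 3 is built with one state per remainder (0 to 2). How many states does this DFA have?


Divisibility by 3 is tracked via the remainder mod 3: 0, 1, ..., 2
The construction assigns one state to each remainder
Number of remainders = 3

3


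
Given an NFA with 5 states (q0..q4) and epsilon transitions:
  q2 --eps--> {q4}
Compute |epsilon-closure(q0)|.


Starting from q0
Initialize closure = {q0}
q0 has no outgoing epsilon transitions -> nothing to add
Final closure: {q0}
Size = 1

1


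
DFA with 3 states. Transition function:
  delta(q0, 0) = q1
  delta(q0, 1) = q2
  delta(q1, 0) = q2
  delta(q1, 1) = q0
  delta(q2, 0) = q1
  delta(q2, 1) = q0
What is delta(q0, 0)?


Looking up transition function:
delta(q0, 0) in the table
Row: q0, Column: 0
Result: q1

q1


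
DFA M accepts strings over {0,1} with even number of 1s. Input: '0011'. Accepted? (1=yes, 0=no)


DFA has 2 states: q_even (start, accept=yes) and q_odd
Processing string '0011' character by character:
  Position 0: read '0', 1-count=0 -> q_even (no change)
  Position 1: read '0', 1-count=0 -> q_even (no change)
  Position 2: read '1', 1-count=1 -> q_odd
  Position 3: read '1', 1-count=2 -> q_even
Final state: q_even, total 1s = 2 (even); the DFA requires an even count -> accept

1


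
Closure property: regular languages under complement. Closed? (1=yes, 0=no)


Regular languages are closed under:
- Union (DFA product construction)
- Intersection (DFA product construction)
- Complement (swap accept/reject states)
- Concatenation (NFA construction)
- Kleene star (NFA construction)
complement is in this list
Therefore: closed

1


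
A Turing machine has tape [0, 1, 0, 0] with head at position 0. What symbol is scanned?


Tape: [0, 1, 0, 0]
Positions: 0 1 2 3
Values:    0 1 0 0
Head at position 0
tape[0] = 0

0


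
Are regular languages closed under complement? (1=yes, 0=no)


Regular languages are closed under all standard operations:
- Union: Yes (product construction)
- Intersection: Yes (product construction)
- Complement: Yes (swap accept/reject)
- Concatenation: Yes (NFA construction)
Operation: complement -> Closed

1


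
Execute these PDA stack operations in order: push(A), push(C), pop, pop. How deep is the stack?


Tracing stack operations:
  push(A) -> stack = [A], depth=1
  push(C) -> stack = [A,C], depth=2
  pop -> removed C, stack = [A], depth=1
  pop -> removed A, stack = [], depth=0
Final depth = 0

0


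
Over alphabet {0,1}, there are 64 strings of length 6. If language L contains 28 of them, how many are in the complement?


Alphabet: {0,1}
String length: 6
Total strings of length 6 = 2^6 = 64
Strings in L = 28
Complement = total - |L|
= 64 - 28
= 36

36


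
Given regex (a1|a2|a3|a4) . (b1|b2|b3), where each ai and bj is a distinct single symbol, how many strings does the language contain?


First group: 4 alternatives
Second group: 3 alternatives
Concatenation: each choice from group 1 pairs with each from group 2
Total = 4 x 3 = 12

12


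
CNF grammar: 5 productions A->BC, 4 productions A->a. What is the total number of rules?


CNF allows two rule forms:
  A -> BC (binary): 5 rules
  A -> a (terminal): 4 rules
Total = 5 + 4 = 9

9


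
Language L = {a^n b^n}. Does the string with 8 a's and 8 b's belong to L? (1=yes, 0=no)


Language requires equal numbers of a's and b's
PDA pushes for each 'a', pops for each 'b'
Number of a's = 8
Number of b's = 8
8 == 8 -> Accept

1


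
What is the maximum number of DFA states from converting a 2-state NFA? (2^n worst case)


NFA has 2 states
Subset construction: each DFA state = subset of NFA states
Maximum subsets = 2^2
2^2 = 4

4


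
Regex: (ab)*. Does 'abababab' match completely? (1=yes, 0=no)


Pattern: (ab)*
String: 'abababab'
Pattern requires: zero or more repetitions of 'ab'
Pairs: ['ab', 'ab', 'ab', 'ab']
All pairs are 'ab'? Yes
Result: 1

1


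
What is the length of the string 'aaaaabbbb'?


String: 'aaaaabbbb'
Counting characters:
  'a' appears 5 time(s)
  'b' appears 4 time(s)
Total length = 5 + 4 = 9

9


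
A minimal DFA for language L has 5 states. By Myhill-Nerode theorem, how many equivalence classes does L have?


Myhill-Nerode theorem:
Number of equivalence classes = number of states in minimal DFA
Minimal DFA states = 5
Therefore equivalence classes = 5

5


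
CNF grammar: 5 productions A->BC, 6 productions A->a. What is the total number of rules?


CNF allows two rule forms:
  A -> BC (binary): 5 rules
  A -> a (terminal): 6 rules
Total = 5 + 6 = 11

11


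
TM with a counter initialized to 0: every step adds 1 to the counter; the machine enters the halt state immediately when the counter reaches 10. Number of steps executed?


Counter starts at 0. Counting sequence:
  Step 1: counter = 1
  Step 2: counter = 2
  Step 3: counter = 3
  Step 4: counter = 4
  Step 5: counter = 5
  Step 6: counter = 6
  ...
  Step 10: counter = 10
Counter reached 10 -> halt
Total steps = 10

10


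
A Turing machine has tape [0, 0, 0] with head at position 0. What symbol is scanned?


Tape: [0, 0, 0]
Positions: 0 1 2
Values:    0 0 0
Head at position 0
tape[0] = 0

0


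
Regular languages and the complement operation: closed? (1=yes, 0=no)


Regular languages are closed under all standard operations:
- Union: Yes (product construction)
- Intersection: Yes (product construction)
- Complement: Yes (swap accept/reject)
- Concatenation: Yes (NFA construction)
Operation: complement -> Closed

1


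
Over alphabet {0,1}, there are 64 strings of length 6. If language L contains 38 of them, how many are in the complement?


Alphabet: {0,1}
String length: 6
Total strings of length 6 = 2^6 = 64
Strings in L = 38
Complement = total - |L|
= 64 - 38
= 26

26


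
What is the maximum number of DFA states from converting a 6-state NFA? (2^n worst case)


NFA has 6 states
Subset construction: each DFA state = subset of NFA states
Maximum subsets = 2^6
2^6 = 64

64


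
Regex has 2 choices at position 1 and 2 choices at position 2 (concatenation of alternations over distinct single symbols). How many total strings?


First group: 2 alternatives
Second group: 2 alternatives
Concatenation: each choice from group 1 pairs with each from group 2
Total = 2 x 2 = 4

4


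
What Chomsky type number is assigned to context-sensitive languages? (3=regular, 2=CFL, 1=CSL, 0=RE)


Chomsky hierarchy levels:
  Type 3: Regular (DFA/NFA/regex)
  Type 2: Context-free (PDA)
  Type 1: Context-sensitive
  Type 0: Recursively enumerable (TM)
'context-sensitive' corresponds to Type 1

1


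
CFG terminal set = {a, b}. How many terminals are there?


Terminal symbols: a, b
Counting each: a (#1), b (#2)
Total = 2

2


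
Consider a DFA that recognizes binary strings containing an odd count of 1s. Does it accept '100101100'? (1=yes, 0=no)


DFA has 2 states: q_even (start, accept=no) and q_odd
Processing string '100101100' character by character:
  Position 0: read '1', 1-count=1 -> q_odd
  Position 1: read '0', 1-count=1 -> q_odd (no change)
  Position 2: read '0', 1-count=1 -> q_odd (no change)
  Position 3: read '1', 1-count=2 -> q_even
  Position 4: read '0', 1-count=2 -> q_even (no change)
  Position 5: read '1', 1-count=3 -> q_odd
  Position 6: read '1', 1-count=4 -> q_even
  Position 7: read '0', 1-count=4 -> q_even (no change)
  Position 8: read '0', 1-count=4 -> q_even (no change)
Final state: q_even, total 1s = 4 (even); the DFA requires an odd count -> reject

0


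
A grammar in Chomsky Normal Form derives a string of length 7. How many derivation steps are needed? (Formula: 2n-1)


Chomsky Normal Form derivation:
String length n = 7
Each step either:
  - Splits a nonterminal into two (n-1 such steps)
  - Converts a nonterminal to terminal (n such steps)
Total = (n-1) + n = 2n - 1
= 2(7) - 1
= 14 - 1
= 13

13


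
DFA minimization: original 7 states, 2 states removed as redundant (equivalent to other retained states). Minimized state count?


Original DFA: 7 states
Redundant states removed: 2
Minimized states = original - removed
= 7 - 2
= 5

5


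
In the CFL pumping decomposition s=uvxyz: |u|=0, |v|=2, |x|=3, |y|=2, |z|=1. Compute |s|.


|s| = |u| + |v| + |x| + |y| + |z|
= 0 + 2 + 3 + 2 + 1
= 2 + 3 + 3
= 5 + 3
= 8

8


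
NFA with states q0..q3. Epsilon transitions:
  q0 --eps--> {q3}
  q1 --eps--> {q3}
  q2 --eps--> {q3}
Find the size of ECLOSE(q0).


Starting from q0
Initialize closure = {q0}
Follow epsilon from q0 -> add q3
Final closure: {q0, q3}
Size = 2

2


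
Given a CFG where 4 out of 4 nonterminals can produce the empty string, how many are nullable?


Nonterminals: {S, A, B, C}
A nonterminal is nullable if it can derive epsilon
Counting nullable nonterminals: 4
Total nullable = 4

4


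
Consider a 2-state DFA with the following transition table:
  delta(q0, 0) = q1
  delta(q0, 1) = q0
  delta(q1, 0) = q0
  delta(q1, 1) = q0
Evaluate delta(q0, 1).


Looking up transition function:
delta(q0, 1) in the table
Row: q0, Column: 1
Result: q0

q0


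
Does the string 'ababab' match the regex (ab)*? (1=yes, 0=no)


Pattern: (ab)*
String: 'ababab'
Pattern requires: zero or more repetitions of 'ab'
Pairs: ['ab', 'ab', 'ab']
All pairs are 'ab'? Yes
Result: 1

1


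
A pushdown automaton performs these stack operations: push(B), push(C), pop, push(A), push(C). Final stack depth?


Tracing stack operations:
  push(B) -> stack = [B], depth=1
  push(C) -> stack = [B,C], depth=2
  pop -> removed C, stack = [B], depth=1
  push(A) -> stack = [B,A], depth=2
  push(C) -> stack = [B,A,C], depth=3
Final depth = 3

3


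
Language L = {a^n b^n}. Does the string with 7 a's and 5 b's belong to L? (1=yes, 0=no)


Language requires equal numbers of a's and b's
PDA pushes for each 'a', pops for each 'b'
Number of a's = 7
Number of b's = 5
7 != 5 -> Reject

0


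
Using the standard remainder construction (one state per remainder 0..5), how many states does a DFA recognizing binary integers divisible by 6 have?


Divisibility by 6 is tracked via the remainder mod 6: 0, 1, ..., 5
The construction assigns one state to each remainder
Number of remainders = 6

6


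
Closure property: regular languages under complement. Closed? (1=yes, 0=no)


Regular languages are closed under:
- Union (DFA product construction)
- Intersection (DFA product construction)
- Complement (swap accept/reject states)
- Concatenation (NFA construction)
- Kleene star (NFA construction)
complement is in this list
Therefore: closed

1


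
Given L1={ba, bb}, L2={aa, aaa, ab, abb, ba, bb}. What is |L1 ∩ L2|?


L1 = {ba, bb}
L2 = {aa, aaa, ab, abb, ba, bb}
Checking each string in L1 against L2:
  'ba': in L2? Yes
  'bb': in L2? Yes
Intersection = {ba, bb}
|L1 ∩ L2| = 2

2


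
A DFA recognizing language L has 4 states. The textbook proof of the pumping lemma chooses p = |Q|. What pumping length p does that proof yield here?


Pumping lemma for regular languages (standard proof):
Take p = |Q|, the number of DFA states.
Any string of length >= |Q| passes through |Q|+1 states while reading its first |Q| symbols,
so by pigeonhole some state repeats, giving the loop that can be pumped.
Here |Q| = 4
Therefore the proof uses p = 4

4


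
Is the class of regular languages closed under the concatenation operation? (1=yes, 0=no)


Regular languages are closed under:
- Union (DFA product construction)
- Intersection (DFA product construction)
- Complement (swap accept/reject states)
- Concatenation (NFA construction)
- Kleene star (NFA construction)
concatenation is in this list
Therefore: closed

1


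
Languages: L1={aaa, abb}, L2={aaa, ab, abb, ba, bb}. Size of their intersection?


L1 = {aaa, abb}
L2 = {aaa, ab, abb, ba, bb}
Checking each string in L1 against L2:
  'aaa': in L2? Yes
  'abb': in L2? Yes
Intersection = {aaa, abb}
|L1 ∩ L2| = 2

2


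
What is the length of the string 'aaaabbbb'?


String: 'aaaabbbb'
Counting characters:
  'a' appears 4 time(s)
  'b' appears 4 time(s)
Total length = 4 + 4 = 8

8


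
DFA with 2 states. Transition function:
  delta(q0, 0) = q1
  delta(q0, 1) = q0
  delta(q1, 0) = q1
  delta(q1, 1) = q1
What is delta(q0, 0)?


Looking up transition function:
delta(q0, 0) in the table
Row: q0, Column: 0
Result: q1

q1


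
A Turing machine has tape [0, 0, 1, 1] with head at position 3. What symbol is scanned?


Tape: [0, 0, 1, 1]
Positions: 0 1 2 3
Values:    0 0 1 1
Head at position 3
tape[3] = 1

1


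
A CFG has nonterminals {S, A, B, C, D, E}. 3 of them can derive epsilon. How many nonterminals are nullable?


Nonterminals: {S, A, B, C, D, E}
A nonterminal is nullable if it can derive epsilon
Counting nullable nonterminals: 3
Total nullable = 3

3


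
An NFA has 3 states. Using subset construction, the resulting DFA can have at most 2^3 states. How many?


NFA has 3 states
Subset construction: each DFA state = subset of NFA states
Maximum subsets = 2^3
2^3 = 8

8


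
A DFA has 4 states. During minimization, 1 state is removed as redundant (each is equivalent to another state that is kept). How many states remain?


Original DFA: 4 states
Redundant states removed: 1
Minimized states = original - removed
= 4 - 1
= 3

3


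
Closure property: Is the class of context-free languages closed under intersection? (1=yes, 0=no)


CFL closure properties:
  Closed under: union, concatenation, Kleene star
  NOT closed under: intersection, complement
Operation 'intersection' is in not-closed list -> No (not closed)

0


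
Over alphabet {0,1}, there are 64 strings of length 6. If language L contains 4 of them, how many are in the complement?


Alphabet: {0,1}
String length: 6
Total strings of length 6 = 2^6 = 64
Strings in L = 4
Complement = total - |L|
= 64 - 4
= 60

60


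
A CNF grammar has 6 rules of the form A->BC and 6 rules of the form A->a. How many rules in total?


CNF allows two rule forms:
  A -> BC (binary): 6 rules
  A -> a (terminal): 6 rules
Total = 6 + 6 = 12

12


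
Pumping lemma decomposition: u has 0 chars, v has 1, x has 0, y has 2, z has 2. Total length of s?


|s| = |u| + |v| + |x| + |y| + |z|
= 0 + 1 + 0 + 2 + 2
= 1 + 0 + 4
= 1 + 4
= 5

5


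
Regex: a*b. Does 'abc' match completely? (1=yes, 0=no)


Pattern: a*b
String: 'abc'
Pattern requires: zero or more 'a's followed by exactly one 'b'
Found 1 leading 'a's
Remaining: 'bc'
Remaining is not 'b' -> no match
Result: 0

0


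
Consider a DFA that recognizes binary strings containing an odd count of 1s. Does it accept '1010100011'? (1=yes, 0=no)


DFA has 2 states: q_even (start, accept=no) and q_odd
Processing string '1010100011' character by character:
  Position 0: read '1', 1-count=1 -> q_odd
  Position 1: read '0', 1-count=1 -> q_odd (no change)
  Position 2: read '1', 1-count=2 -> q_even
  Position 3: read '0', 1-count=2 -> q_even (no change)
  Position 4: read '1', 1-count=3 -> q_odd
  Position 5: read '0', 1-count=3 -> q_odd (no change)
  Position 6: read '0', 1-count=3 -> q_odd (no change)
  Position 7: read '0', 1-count=3 -> q_odd (no change)
  Position 8: read '1', 1-count=4 -> q_even
  Position 9: read '1', 1-count=5 -> q_odd
Final state: q_odd, total 1s = 5 (odd); the DFA requires an odd count -> accept

1


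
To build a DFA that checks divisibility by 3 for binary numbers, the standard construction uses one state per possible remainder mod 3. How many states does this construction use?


Divisibility by 3 is tracked via the remainder mod 3: 0, 1, ..., 2
The construction assigns one state to each remainder
Number of remainders = 3

3
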